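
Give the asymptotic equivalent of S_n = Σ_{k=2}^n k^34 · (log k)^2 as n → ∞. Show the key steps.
S_n ~ n^35 · (log n)^2 / 35

By integral comparison, S_n = ∫_1^n x^34 · (log x)^2 dx + O(n^34 · (log n)^2). For the integral, the leading term of ∫_1^n x^34 (log x)^2 dx is n^35/35 · (log n)^2 (by repeated integration by parts; each step lowers the log-exponent and produces a relatively O(1/log n) correction). Hence S_n ~ n^35 · (log n)^2 / 35.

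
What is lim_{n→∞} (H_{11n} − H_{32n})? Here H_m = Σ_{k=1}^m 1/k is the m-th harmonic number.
lim = ln(11/32)

Euler-Maclaurin gives H_m = ln m + γ + 1/(2m) + O(1/m^2). The γ and O(1/m) terms cancel in the difference:
  H_{11n} − H_{32n} = ln(11n) − ln(32n) + O(1/n) = ln(11/32) + O(1/n).
Hence the limit is ln(11/32).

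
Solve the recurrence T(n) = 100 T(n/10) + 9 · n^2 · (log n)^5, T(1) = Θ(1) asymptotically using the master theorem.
T(n) = Θ(n^2 · (log n)^6)

Here log_10 100 = 2 and f(n) = 9 · n^2 · (log n)^5 = Θ(n^(log_10 100) · (log n)^5). This is the extended Case 2 of the master theorem (f matches the critical exponent up to log factors), giving T(n) = Θ(n^(log_10 100) · (log n)^(5+1)) = Θ(n^2 · (log n)^6).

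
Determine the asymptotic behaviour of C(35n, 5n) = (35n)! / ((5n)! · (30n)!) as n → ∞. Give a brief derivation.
C(35n, 5n) ~ (823543/46656)^(5n) · sqrt(7/(12π·5n))

Write N = 5n. Apply Stirling to each factorial:
  (7N)! ~ sqrt(2π·7N) · (7N/e)^(7N),
  N! ~ sqrt(2π N) · (N/e)^N,
  (6N)! ~ sqrt(2π·6N) · (6N/e)^(6N).
The exponential factors combine to (7N)^(7N) / (N^N · (6N)^(6N)) = 7^(7N)/6^(6N) = (7^7/6^6)^N = (823543/46656)^N.
The square-root prefactors combine to sqrt(2π·7N) / (sqrt(2π N)·sqrt(2π·6N)) = sqrt(7 / (2π·6·N)) = sqrt(7/(12π·5n)).
Substituting N = 5n: C(35n, 5n) ~ (823543/46656)^(5n) · sqrt(7/(12π·5n)).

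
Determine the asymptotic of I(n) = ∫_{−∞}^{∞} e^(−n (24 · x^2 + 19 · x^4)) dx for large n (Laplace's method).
I(n) ~ sqrt(π/(24n))

φ(x) = 24 · x^2 + 19 · x^4 has its unique global minimum at x* = 0 (since φ'(x) = 48x + 76x^3 = 0 only at x = 0 for real x with both coefficients positive, and φ → ∞ as |x| → ∞). At x* = 0, φ(0) = 0 and φ''(0) = 48. Laplace's method then gives
  I(n) ~ sqrt(2π / (n · φ''(0))) · e^(−n φ(0)) = sqrt(2π / (48n)) = sqrt(π/(24n)).
The 19 · x^4 term contributes only at subleading order (an O(1/n) relative correction).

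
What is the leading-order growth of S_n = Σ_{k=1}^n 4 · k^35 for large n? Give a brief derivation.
S_n ~ n^36 / 9

By integral comparison (Euler-Maclaurin), Σ_{k=1}^n 4 · k^35 = 4 · ∫_0^n x^35 dx + O(n^35) = 4 · n^36/36 = n^36 / 9 + O(n^35). (Equivalently, Faulhaber's formula gives the same leading term.)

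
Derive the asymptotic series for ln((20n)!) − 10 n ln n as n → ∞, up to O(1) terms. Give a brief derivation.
ln((20n)!) − 10 n ln n = 10 n ln n + 20(ln 20 − 1) n + (1/2) ln(2π·20n) + O(1/n)

Stirling: ln((20n)!) = 20n ln(20n) − 20n + (1/2) ln(2π·20n) + O(1/n).
Expand 20n ln(20n) = 20n (ln n + ln 20) = 20n ln n + 20n ln 20.
Subtract 10n ln n: leading term is (20 − 10) n ln n = 10 n ln n. The next term is 20n ln 20 − 20n = 20(ln 20 − 1) n. Then the (1/2) ln(2π·20n) correction.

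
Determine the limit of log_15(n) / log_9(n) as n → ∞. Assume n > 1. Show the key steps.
lim = ln(9) / ln(15) = log_15(9)

Change of base: log_15(n) = ln n / ln 15 and log_9(n) = ln n / ln 9. The ratio is (ln n / ln 15) · (ln 9 / ln n) = ln 9 / ln 15, a constant independent of n. So the limit is ln 9 / ln 15 = log_15(9).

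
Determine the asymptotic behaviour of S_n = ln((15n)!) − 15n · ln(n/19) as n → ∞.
S_n ~ 15n · (ln 285 − 1) + O(ln n)

Stirling: ln((15n)!) = 15n ln(15n) − 15n + O(ln n).
  S_n = 15n ln(15n) − 15n − 15n ln(n/19) + O(ln n)
      = 15n ln(15n) − 15n ln n + 15n ln 19 − 15n + O(ln n)
      = 15n ln 15 + 15n ln 19 − 15n + O(ln n)
      = 15n (ln 285 − 1) + O(ln n).
Numerically ln(285) − 1 ≈ 4.6525.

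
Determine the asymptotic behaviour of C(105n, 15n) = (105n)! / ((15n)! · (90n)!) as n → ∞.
C(105n, 15n) ~ (823543/46656)^(15n) · sqrt(7/(12π·15n))

Write N = 15n. Apply Stirling to each factorial:
  (7N)! ~ sqrt(2π·7N) · (7N/e)^(7N),
  N! ~ sqrt(2π N) · (N/e)^N,
  (6N)! ~ sqrt(2π·6N) · (6N/e)^(6N).
The exponential factors combine to (7N)^(7N) / (N^N · (6N)^(6N)) = 7^(7N)/6^(6N) = (7^7/6^6)^N = (823543/46656)^N.
The square-root prefactors combine to sqrt(2π·7N) / (sqrt(2π N)·sqrt(2π·6N)) = sqrt(7 / (2π·6·N)) = sqrt(7/(12π·15n)).
Substituting N = 15n: C(105n, 15n) ~ (823543/46656)^(15n) · sqrt(7/(12π·15n)).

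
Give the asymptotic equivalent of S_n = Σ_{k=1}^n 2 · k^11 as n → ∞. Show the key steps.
S_n ~ n^12 / 6

By integral comparison (Euler-Maclaurin), Σ_{k=1}^n 2 · k^11 = 2 · ∫_0^n x^11 dx + O(n^11) = 2 · n^12/12 = n^12 / 6 + O(n^11). (Equivalently, Faulhaber's formula gives the same leading term.)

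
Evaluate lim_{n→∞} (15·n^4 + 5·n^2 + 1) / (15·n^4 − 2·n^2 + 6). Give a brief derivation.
lim = 15/15 = 1

For large n the leading n^4 terms dominate both numerator and denominator. Dividing top and bottom by n^4, every other term tends to 0, leaving 15/15 = 1.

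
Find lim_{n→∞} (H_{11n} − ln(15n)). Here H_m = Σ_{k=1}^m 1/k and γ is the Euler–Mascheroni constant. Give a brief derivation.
lim = ln(11/15) + γ

By Euler-Maclaurin, H_m = ln m + γ + O(1/m). So
  H_{11n} − ln(15n) = ln(11n) + γ − ln(15n) + O(1/n)
                       = ln(11/15) + γ + O(1/n).
Hence the limit is ln(11/15) + γ.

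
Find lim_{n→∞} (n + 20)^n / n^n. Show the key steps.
lim = e^20

Rewrite as (1 + 20/n)^(n). By the standard limit (1 + x/n)^n → e^x, we have (1 + 20/n)^n → e^20, and raising to the 1st power gives e^20.
More precisely, ln[(1 + 20/n)^(n)] = n · ln(1 + 20/n) = n · (20/n + O(1/n^2)) = 20 + O(1/n) → 20.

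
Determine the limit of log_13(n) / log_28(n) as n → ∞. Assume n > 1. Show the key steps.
lim = ln(28) / ln(13) = log_13(28)

Change of base: log_13(n) = ln n / ln 13 and log_28(n) = ln n / ln 28. The ratio is (ln n / ln 13) · (ln 28 / ln n) = ln 28 / ln 13, a constant independent of n. So the limit is ln 28 / ln 13 = log_13(28).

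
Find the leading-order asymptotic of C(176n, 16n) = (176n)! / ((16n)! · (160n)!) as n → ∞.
C(176n, 16n) ~ (285311670611/10000000000)^(16n) · sqrt(11/(20π·16n))

Write N = 16n. Apply Stirling to each factorial:
  (11N)! ~ sqrt(2π·11N) · (11N/e)^(11N),
  N! ~ sqrt(2π N) · (N/e)^N,
  (10N)! ~ sqrt(2π·10N) · (10N/e)^(10N).
The exponential factors combine to (11N)^(11N) / (N^N · (10N)^(10N)) = 11^(11N)/10^(10N) = (11^11/10^10)^N = (285311670611/10000000000)^N.
The square-root prefactors combine to sqrt(2π·11N) / (sqrt(2π N)·sqrt(2π·10N)) = sqrt(11 / (2π·10·N)) = sqrt(11/(20π·16n)).
Substituting N = 16n: C(176n, 16n) ~ (285311670611/10000000000)^(16n) · sqrt(11/(20π·16n)).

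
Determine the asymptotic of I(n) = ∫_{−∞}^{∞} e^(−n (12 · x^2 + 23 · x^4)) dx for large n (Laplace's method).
I(n) ~ sqrt(π/(12n))

φ(x) = 12 · x^2 + 23 · x^4 has its unique global minimum at x* = 0 (since φ'(x) = 24x + 92x^3 = 0 only at x = 0 for real x with both coefficients positive, and φ → ∞ as |x| → ∞). At x* = 0, φ(0) = 0 and φ''(0) = 24. Laplace's method then gives
  I(n) ~ sqrt(2π / (n · φ''(0))) · e^(−n φ(0)) = sqrt(2π / (24n)) = sqrt(π/(12n)).
The 23 · x^4 term contributes only at subleading order (an O(1/n) relative correction).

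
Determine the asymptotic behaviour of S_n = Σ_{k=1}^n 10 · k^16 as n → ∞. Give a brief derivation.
S_n ~ 10 · n^17 / 17

By integral comparison (Euler-Maclaurin), Σ_{k=1}^n 10 · k^16 = 10 · ∫_0^n x^16 dx + O(n^16) = 10 · n^17/17 + O(n^16). (Equivalently, Faulhaber's formula gives the same leading term.)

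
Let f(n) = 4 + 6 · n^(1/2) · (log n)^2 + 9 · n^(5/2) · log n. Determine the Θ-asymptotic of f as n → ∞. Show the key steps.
f(n) ∈ Θ(n^(5/2) · log n)

Compare the terms by growth order. For large n, n^a · (log n)^b dominates n^a' · (log n)^b' iff a > a', or (a = a' and b > b'). Ranking the 3 terms shows the dominant one is 9 · n^(5/2) · log n. Hence f(n) ∈ Θ(n^(5/2) · log n).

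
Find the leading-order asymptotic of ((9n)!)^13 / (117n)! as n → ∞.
((9n)!)^13/(117n)! ~ ((2π·9n)^(12/2) / sqrt(13)) · 13^(−13·9n)  →  0

Write N = 9n. Stirling: N! ~ sqrt(2π N)(N/e)^N and (13N)! ~ sqrt(2π·13N)·(13N/e)^(13N).
  (N!)^13/(13N)! ~ (2π N)^(13/2) (N/e)^(13N) / [sqrt(2π·13N) (13N/e)^(13N)]
     = (2π N)^(13/2) / sqrt(2π·13N) · (N/(13N))^(13N)
     = (2π N)^((13−1)/2) / sqrt(13) · 13^(−13N).
Since 13^13 > 1, the factor 13^(−13N) decays exponentially, so the ratio → 0. Substituting N = 9n gives the stated form.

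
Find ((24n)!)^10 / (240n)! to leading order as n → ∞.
((24n)!)^10/(240n)! ~ ((2π·24n)^(9/2) / sqrt(10)) · 10^(−10·24n)  →  0

Write N = 24n. Stirling: N! ~ sqrt(2π N)(N/e)^N and (10N)! ~ sqrt(2π·10N)·(10N/e)^(10N).
  (N!)^10/(10N)! ~ (2π N)^(10/2) (N/e)^(10N) / [sqrt(2π·10N) (10N/e)^(10N)]
     = (2π N)^(10/2) / sqrt(2π·10N) · (N/(10N))^(10N)
     = (2π N)^((10−1)/2) / sqrt(10) · 10^(−10N).
Since 10^10 > 1, the factor 10^(−10N) decays exponentially, so the ratio → 0. Substituting N = 24n gives the stated form.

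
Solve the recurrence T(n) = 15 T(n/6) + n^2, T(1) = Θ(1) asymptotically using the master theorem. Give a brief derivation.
T(n) = Θ(n^2)

log_6 15 ≈ 1.511. f(n) = n^2 dominates n^(log_6 15) since 2 > 1.511, and the regularity condition a·f(n/b) = 15·(n/6)^2 = (15/36)·n^2 ≤ c·f(n) holds with c = 15/36 ≈ 0.417 < 1. So this is Case 3: T(n) = Θ(f(n)) = Θ(n^2).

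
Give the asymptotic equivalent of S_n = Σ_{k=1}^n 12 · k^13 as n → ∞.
S_n ~ 6 · n^14 / 7

By integral comparison (Euler-Maclaurin), Σ_{k=1}^n 12 · k^13 = 12 · ∫_0^n x^13 dx + O(n^13) = 12 · n^14/14 = 6 · n^14 / 7 + O(n^13). (Equivalently, Faulhaber's formula gives the same leading term.)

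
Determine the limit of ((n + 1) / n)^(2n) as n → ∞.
lim = e^2

Rewrite as (1 + 1/n)^(2n). By the standard limit (1 + x/n)^n → e^x, we have (1 + 1/n)^n → e^1, and raising to the 2nd power gives e^2.
More precisely, ln[(1 + 1/n)^(2n)] = 2n · ln(1 + 1/n) = 2n · (1/n + O(1/n^2)) = 2 + O(1/n) → 2.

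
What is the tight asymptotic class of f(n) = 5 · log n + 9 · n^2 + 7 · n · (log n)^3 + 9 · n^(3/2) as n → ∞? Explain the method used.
f(n) ∈ Θ(n^2)

Compare the terms by growth order. For large n, n^a · (log n)^b dominates n^a' · (log n)^b' iff a > a', or (a = a' and b > b'). Ranking the 4 terms shows the dominant one is 9 · n^2. Hence f(n) ∈ Θ(n^2).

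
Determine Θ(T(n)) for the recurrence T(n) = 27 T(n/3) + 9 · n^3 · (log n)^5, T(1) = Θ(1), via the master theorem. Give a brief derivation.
T(n) = Θ(n^3 · (log n)^6)

Here log_3 27 = 3 and f(n) = 9 · n^3 · (log n)^5 = Θ(n^(log_3 27) · (log n)^5). This is the extended Case 2 of the master theorem (f matches the critical exponent up to log factors), giving T(n) = Θ(n^(log_3 27) · (log n)^(5+1)) = Θ(n^3 · (log n)^6).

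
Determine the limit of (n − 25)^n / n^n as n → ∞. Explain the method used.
lim = e^(−25)

Rewrite as (1 − 25/n)^(n). By the standard limit (1 + x/n)^n → e^x, we have (1 − 25/n)^n → e^(−25), and raising to the 1st power gives e^(−25).
More precisely, ln[(1 − 25/n)^(n)] = n · ln(1 − 25/n) = n · (-25/n + O(1/n^2)) = -25 + O(1/n) → -25.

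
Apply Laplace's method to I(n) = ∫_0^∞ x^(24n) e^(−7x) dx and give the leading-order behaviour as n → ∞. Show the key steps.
I(n) ~ (sqrt(2π·24n) / 7) · (24n/(7e))^(24n)

Write the integrand as exp(24n ln x − 7x) and set f(x) = 24n ln x − 7x. Then f'(x) = 24n/x − 7 = 0 at x* = 24n/7, and f''(x*) = −24n/x*^2 = −7^2/(24n). Laplace's method (interior maximum) gives
  I(n) ~ e^(f(x*)) · sqrt(2π / |f''(x*)|)
        = exp(24n ln(24n/7) − 24n) · sqrt(2π · 24n / 7^2)
        = (24n/7)^(24n) e^(−24n) · sqrt(2π·24n) / 7
        = (sqrt(2π·24n) / 7) · (24n/(7e))^(24n).
This matches Γ(24n+1)/7^(24n+1) with Stirling applied to Γ.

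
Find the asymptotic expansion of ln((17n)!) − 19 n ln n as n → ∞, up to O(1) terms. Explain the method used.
ln((17n)!) − 19 n ln n = −2 n ln n + 17(ln 17 − 1) n + (1/2) ln(2π·17n) + O(1/n)

Stirling: ln((17n)!) = 17n ln(17n) − 17n + (1/2) ln(2π·17n) + O(1/n).
Expand 17n ln(17n) = 17n (ln n + ln 17) = 17n ln n + 17n ln 17.
Subtract 19n ln n: leading term is (17 − 19) n ln n = −2 n ln n. The next term is 17n ln 17 − 17n = 17(ln 17 − 1) n. Then the (1/2) ln(2π·17n) correction.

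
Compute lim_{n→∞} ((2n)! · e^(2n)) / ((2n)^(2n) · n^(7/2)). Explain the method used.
lim = 0

Stirling: (2n)! ~ sqrt(2π·2n) · (2n/e)^(2n). Hence
  (2n)! · e^(2n) / (2n)^(2n) ~ sqrt(2π·2n).
Dividing by n^(7/2): sqrt(2π·2n) / n^(7/2) = sqrt(2π·2) · n^((1−7)/2), so the expression behaves like sqrt(2π·2) · n^((1−7)/2) → 0.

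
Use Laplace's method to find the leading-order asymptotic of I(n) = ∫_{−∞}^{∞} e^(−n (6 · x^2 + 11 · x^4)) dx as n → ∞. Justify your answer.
I(n) ~ sqrt(π/(6n))

φ(x) = 6 · x^2 + 11 · x^4 has its unique global minimum at x* = 0 (since φ'(x) = 12x + 44x^3 = 0 only at x = 0 for real x with both coefficients positive, and φ → ∞ as |x| → ∞). At x* = 0, φ(0) = 0 and φ''(0) = 12. Laplace's method then gives
  I(n) ~ sqrt(2π / (n · φ''(0))) · e^(−n φ(0)) = sqrt(2π / (12n)) = sqrt(π/(6n)).
The 11 · x^4 term contributes only at subleading order (an O(1/n) relative correction).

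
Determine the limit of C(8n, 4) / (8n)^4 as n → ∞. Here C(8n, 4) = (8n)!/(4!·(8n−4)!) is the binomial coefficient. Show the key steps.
lim = 1/4! = 1/24

With N = 8n → ∞: C(N, 4) / N^4 = [N(N−1)…(N−3)] / (4! · N^4) = (1/4!) · 1 · (1 − 1/(8n)) · (1 − 2/(8n)) · (1 − 3/(8n)). Each factor → 1 as N → ∞, so the limit is 1/4! = 1/24.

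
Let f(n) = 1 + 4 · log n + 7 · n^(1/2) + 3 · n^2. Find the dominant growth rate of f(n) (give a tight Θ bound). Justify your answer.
f(n) ∈ Θ(n^2)

Compare the terms by growth order. For large n, n^a · (log n)^b dominates n^a' · (log n)^b' iff a > a', or (a = a' and b > b'). Ranking the 4 terms shows the dominant one is 3 · n^2. Hence f(n) ∈ Θ(n^2).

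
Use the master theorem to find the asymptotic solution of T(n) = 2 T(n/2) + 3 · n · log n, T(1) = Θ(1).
T(n) = Θ(n · (log n)^2)

Here log_2 2 = 1 and f(n) = 3 · n · log n = Θ(n^(log_2 2) · (log n)^1). This is the extended Case 2 of the master theorem (f matches the critical exponent up to log factors), giving T(n) = Θ(n^(log_2 2) · (log n)^(1+1)) = Θ(n · (log n)^2).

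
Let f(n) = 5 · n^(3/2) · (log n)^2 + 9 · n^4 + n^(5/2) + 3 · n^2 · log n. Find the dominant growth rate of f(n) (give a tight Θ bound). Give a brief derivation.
f(n) ∈ Θ(n^4)

Compare the terms by growth order. For large n, n^a · (log n)^b dominates n^a' · (log n)^b' iff a > a', or (a = a' and b > b'). Ranking the 4 terms shows the dominant one is 9 · n^4. Hence f(n) ∈ Θ(n^4).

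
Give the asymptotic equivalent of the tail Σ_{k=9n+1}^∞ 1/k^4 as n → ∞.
Σ_{k>9n} 1/k^4 ~ 1/(3 · (9n)^3)

Compare to the integral: ∫_{9n}^∞ x^(−4) dx = [−x^(−3)/3]_{9n}^∞ = 1/((4−1)·(9n)^3). Euler-Maclaurin then gives
  Σ_{k>9n} 1/k^4 = ∫_{9n}^∞ dx/x^4 − 1/(2·(9n)^4) + O(1/(9n)^5).
(Equivalently this is ζ(4) − Σ_{k≤9n} 1/k^4.)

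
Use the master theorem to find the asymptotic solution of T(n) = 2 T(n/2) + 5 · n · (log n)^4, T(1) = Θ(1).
T(n) = Θ(n · (log n)^5)

Here log_2 2 = 1 and f(n) = 5 · n · (log n)^4 = Θ(n^(log_2 2) · (log n)^4). This is the extended Case 2 of the master theorem (f matches the critical exponent up to log factors), giving T(n) = Θ(n^(log_2 2) · (log n)^(4+1)) = Θ(n · (log n)^5).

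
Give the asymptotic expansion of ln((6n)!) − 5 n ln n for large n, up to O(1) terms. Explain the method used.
ln((6n)!) − 5 n ln n = n ln n + 6(ln 6 − 1) n + (1/2) ln(2π·6n) + O(1/n)

Stirling: ln((6n)!) = 6n ln(6n) − 6n + (1/2) ln(2π·6n) + O(1/n).
Expand 6n ln(6n) = 6n (ln n + ln 6) = 6n ln n + 6n ln 6.
Subtract 5n ln n: leading term is (6 − 5) n ln n = n ln n. The next term is 6n ln 6 − 6n = 6(ln 6 − 1) n. Then the (1/2) ln(2π·6n) correction.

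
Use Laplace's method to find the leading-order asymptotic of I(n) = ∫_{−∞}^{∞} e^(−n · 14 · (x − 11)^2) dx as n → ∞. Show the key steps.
I(n) = sqrt(π/(14n))

Here φ(x) = 14 · (x − 11)^2 has its unique minimum at x* = 11 with φ(x*) = 0 and φ''(x*) = 28. Laplace's method gives
  I(n) ~ e^(−n φ(x*)) · sqrt(2π / (n · φ''(x*))) = sqrt(2π / (28n)) = sqrt(π/(14n)).
This is exact: substituting u = (x − 11)·sqrt(14n) gives I(n) = (1/sqrt(14n)) ∫_{−∞}^{∞} e^(−u^2) du = sqrt(π/(14n)).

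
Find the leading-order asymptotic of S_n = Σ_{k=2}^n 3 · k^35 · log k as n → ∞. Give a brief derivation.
S_n ~ n^36 log n / 12 − n^36 / 432

By integral comparison, S_n = ∫_1^n 3 · x^35 · log x dx + O(n^35 · log n). For the integral, ∫ x^35 log x dx = n^36 log n / 36 − n^36/1296 (integration by parts). Hence S_n ~ n^36 log n / 12 − n^36 / 432.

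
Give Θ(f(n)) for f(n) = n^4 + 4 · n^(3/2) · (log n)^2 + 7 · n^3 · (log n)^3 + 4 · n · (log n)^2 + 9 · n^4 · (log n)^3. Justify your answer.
f(n) ∈ Θ(n^4 · (log n)^3)

Compare the terms by growth order. For large n, n^a · (log n)^b dominates n^a' · (log n)^b' iff a > a', or (a = a' and b > b'). Ranking the 5 terms shows the dominant one is 9 · n^4 · (log n)^3. Hence f(n) ∈ Θ(n^4 · (log n)^3).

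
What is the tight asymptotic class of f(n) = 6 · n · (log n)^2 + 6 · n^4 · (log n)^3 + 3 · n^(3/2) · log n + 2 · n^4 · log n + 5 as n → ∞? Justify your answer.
f(n) ∈ Θ(n^4 · (log n)^3)

Compare the terms by growth order. For large n, n^a · (log n)^b dominates n^a' · (log n)^b' iff a > a', or (a = a' and b > b'). Ranking the 5 terms shows the dominant one is 6 · n^4 · (log n)^3. Hence f(n) ∈ Θ(n^4 · (log n)^3).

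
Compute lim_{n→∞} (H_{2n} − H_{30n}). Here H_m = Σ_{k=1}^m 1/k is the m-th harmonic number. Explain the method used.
lim = ln(2/30) = −ln 15

Euler-Maclaurin gives H_m = ln m + γ + 1/(2m) + O(1/m^2). The γ and O(1/m) terms cancel in the difference:
  H_{2n} − H_{30n} = ln(2n) − ln(30n) + O(1/n) = ln(2/30) + O(1/n).
Hence the limit is ln(2/30) = −ln 15.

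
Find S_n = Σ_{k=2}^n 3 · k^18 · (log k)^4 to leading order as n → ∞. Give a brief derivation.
S_n ~ 3 · n^19 · (log n)^4 / 19

By integral comparison, S_n = ∫_1^n 3 · x^18 · (log x)^4 dx + O(n^18 · (log n)^4). For the integral, the leading term of ∫_1^n x^18 (log x)^4 dx is n^19/19 · (log n)^4 (by repeated integration by parts; each step lowers the log-exponent and produces a relatively O(1/log n) correction). Hence S_n ~ 3 · n^19 · (log n)^4 / 19.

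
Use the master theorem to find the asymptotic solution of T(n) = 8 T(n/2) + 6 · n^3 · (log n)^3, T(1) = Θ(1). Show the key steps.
T(n) = Θ(n^3 · (log n)^4)

Here log_2 8 = 3 and f(n) = 6 · n^3 · (log n)^3 = Θ(n^(log_2 8) · (log n)^3). This is the extended Case 2 of the master theorem (f matches the critical exponent up to log factors), giving T(n) = Θ(n^(log_2 8) · (log n)^(3+1)) = Θ(n^3 · (log n)^4).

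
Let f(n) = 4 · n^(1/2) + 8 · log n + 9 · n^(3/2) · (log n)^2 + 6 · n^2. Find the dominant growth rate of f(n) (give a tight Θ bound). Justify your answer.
f(n) ∈ Θ(n^2)

Compare the terms by growth order. For large n, n^a · (log n)^b dominates n^a' · (log n)^b' iff a > a', or (a = a' and b > b'). Ranking the 4 terms shows the dominant one is 6 · n^2. Hence f(n) ∈ Θ(n^2).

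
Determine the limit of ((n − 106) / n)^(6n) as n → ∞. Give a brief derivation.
lim = e^(−636)

Rewrite as (1 − 106/n)^(6n). By the standard limit (1 + x/n)^n → e^x, we have (1 − 106/n)^n → e^(−106), and raising to the 6th power gives e^(−636).
More precisely, ln[(1 − 106/n)^(6n)] = 6n · ln(1 − 106/n) = 6n · (-106/n + O(1/n^2)) = -636 + O(1/n) → -636.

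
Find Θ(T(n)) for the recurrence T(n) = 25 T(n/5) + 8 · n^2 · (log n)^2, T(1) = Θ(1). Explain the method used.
T(n) = Θ(n^2 · (log n)^3)

Here log_5 25 = 2 and f(n) = 8 · n^2 · (log n)^2 = Θ(n^(log_5 25) · (log n)^2). This is the extended Case 2 of the master theorem (f matches the critical exponent up to log factors), giving T(n) = Θ(n^(log_5 25) · (log n)^(2+1)) = Θ(n^2 · (log n)^3).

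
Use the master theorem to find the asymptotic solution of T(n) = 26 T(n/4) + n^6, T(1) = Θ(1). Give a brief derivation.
T(n) = Θ(n^6)

log_4 26 ≈ 2.350. f(n) = n^6 dominates n^(log_4 26) since 6 > 2.350, and the regularity condition a·f(n/b) = 26·(n/4)^6 = (26/4096)·n^6 ≤ c·f(n) holds with c = 26/4096 ≈ 0.00635 < 1. So this is Case 3: T(n) = Θ(f(n)) = Θ(n^6).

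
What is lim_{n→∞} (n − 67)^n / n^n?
lim = e^(−67)

Rewrite as (1 − 67/n)^(n). By the standard limit (1 + x/n)^n → e^x, we have (1 − 67/n)^n → e^(−67), and raising to the 1st power gives e^(−67).
More precisely, ln[(1 − 67/n)^(n)] = n · ln(1 − 67/n) = n · (-67/n + O(1/n^2)) = -67 + O(1/n) → -67.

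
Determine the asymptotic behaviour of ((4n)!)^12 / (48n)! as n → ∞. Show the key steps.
((4n)!)^12/(48n)! ~ ((2π·4n)^(11/2) / sqrt(12)) · 12^(−12·4n)  →  0

Write N = 4n. Stirling: N! ~ sqrt(2π N)(N/e)^N and (12N)! ~ sqrt(2π·12N)·(12N/e)^(12N).
  (N!)^12/(12N)! ~ (2π N)^(12/2) (N/e)^(12N) / [sqrt(2π·12N) (12N/e)^(12N)]
     = (2π N)^(12/2) / sqrt(2π·12N) · (N/(12N))^(12N)
     = (2π N)^((12−1)/2) / sqrt(12) · 12^(−12N).
Since 12^12 > 1, the factor 12^(−12N) decays exponentially, so the ratio → 0. Substituting N = 4n gives the stated form.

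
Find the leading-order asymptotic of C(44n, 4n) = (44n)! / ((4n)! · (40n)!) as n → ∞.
C(44n, 4n) ~ (285311670611/10000000000)^(4n) · sqrt(11/(20π·4n))

Write N = 4n. Apply Stirling to each factorial:
  (11N)! ~ sqrt(2π·11N) · (11N/e)^(11N),
  N! ~ sqrt(2π N) · (N/e)^N,
  (10N)! ~ sqrt(2π·10N) · (10N/e)^(10N).
The exponential factors combine to (11N)^(11N) / (N^N · (10N)^(10N)) = 11^(11N)/10^(10N) = (11^11/10^10)^N = (285311670611/10000000000)^N.
The square-root prefactors combine to sqrt(2π·11N) / (sqrt(2π N)·sqrt(2π·10N)) = sqrt(11 / (2π·10·N)) = sqrt(11/(20π·4n)).
Substituting N = 4n: C(44n, 4n) ~ (285311670611/10000000000)^(4n) · sqrt(11/(20π·4n)).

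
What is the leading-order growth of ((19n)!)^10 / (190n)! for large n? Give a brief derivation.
((19n)!)^10/(190n)! ~ ((2π·19n)^(9/2) / sqrt(10)) · 10^(−10·19n)  →  0

Write N = 19n. Stirling: N! ~ sqrt(2π N)(N/e)^N and (10N)! ~ sqrt(2π·10N)·(10N/e)^(10N).
  (N!)^10/(10N)! ~ (2π N)^(10/2) (N/e)^(10N) / [sqrt(2π·10N) (10N/e)^(10N)]
     = (2π N)^(10/2) / sqrt(2π·10N) · (N/(10N))^(10N)
     = (2π N)^((10−1)/2) / sqrt(10) · 10^(−10N).
Since 10^10 > 1, the factor 10^(−10N) decays exponentially, so the ratio → 0. Substituting N = 19n gives the stated form.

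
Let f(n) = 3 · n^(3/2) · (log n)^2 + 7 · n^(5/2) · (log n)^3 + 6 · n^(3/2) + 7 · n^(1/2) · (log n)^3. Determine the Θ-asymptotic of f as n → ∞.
f(n) ∈ Θ(n^(5/2) · (log n)^3)

Compare the terms by growth order. For large n, n^a · (log n)^b dominates n^a' · (log n)^b' iff a > a', or (a = a' and b > b'). Ranking the 4 terms shows the dominant one is 7 · n^(5/2) · (log n)^3. Hence f(n) ∈ Θ(n^(5/2) · (log n)^3).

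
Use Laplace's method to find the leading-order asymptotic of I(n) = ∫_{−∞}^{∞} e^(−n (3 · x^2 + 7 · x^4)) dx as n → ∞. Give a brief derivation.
I(n) ~ sqrt(π/(3n))

φ(x) = 3 · x^2 + 7 · x^4 has its unique global minimum at x* = 0 (since φ'(x) = 6x + 28x^3 = 0 only at x = 0 for real x with both coefficients positive, and φ → ∞ as |x| → ∞). At x* = 0, φ(0) = 0 and φ''(0) = 6. Laplace's method then gives
  I(n) ~ sqrt(2π / (n · φ''(0))) · e^(−n φ(0)) = sqrt(2π / (6n)) = sqrt(π/(3n)).
The 7 · x^4 term contributes only at subleading order (an O(1/n) relative correction).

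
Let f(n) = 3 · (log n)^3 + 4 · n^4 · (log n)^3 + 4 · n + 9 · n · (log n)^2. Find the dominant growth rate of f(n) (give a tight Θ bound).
f(n) ∈ Θ(n^4 · (log n)^3)

Compare the terms by growth order. For large n, n^a · (log n)^b dominates n^a' · (log n)^b' iff a > a', or (a = a' and b > b'). Ranking the 4 terms shows the dominant one is 4 · n^4 · (log n)^3. Hence f(n) ∈ Θ(n^4 · (log n)^3).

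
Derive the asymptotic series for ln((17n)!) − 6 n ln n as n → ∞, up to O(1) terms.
ln((17n)!) − 6 n ln n = 11 n ln n + 17(ln 17 − 1) n + (1/2) ln(2π·17n) + O(1/n)

Stirling: ln((17n)!) = 17n ln(17n) − 17n + (1/2) ln(2π·17n) + O(1/n).
Expand 17n ln(17n) = 17n (ln n + ln 17) = 17n ln n + 17n ln 17.
Subtract 6n ln n: leading term is (17 − 6) n ln n = 11 n ln n. The next term is 17n ln 17 − 17n = 17(ln 17 − 1) n. Then the (1/2) ln(2π·17n) correction.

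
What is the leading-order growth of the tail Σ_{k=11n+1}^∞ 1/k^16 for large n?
Σ_{k>11n} 1/k^16 ~ 1/(15 · (11n)^15)

Compare to the integral: ∫_{11n}^∞ x^(−16) dx = [−x^(−15)/15]_{11n}^∞ = 1/((16−1)·(11n)^15). Euler-Maclaurin then gives
  Σ_{k>11n} 1/k^16 = ∫_{11n}^∞ dx/x^16 − 1/(2·(11n)^16) + O(1/(11n)^17).
(Equivalently this is ζ(16) − Σ_{k≤11n} 1/k^16.)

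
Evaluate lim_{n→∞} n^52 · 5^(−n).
lim = 0

Exponentials with base > 1 dominate every fixed polynomial: for any fixed c, n^c / 5^n → 0 as n → ∞ (e.g. by the ratio test, or by writing 5^n = e^(n ln 5) and noting e^(n ln 5) / n^c → ∞). Hence n^52 · 5^(−n) = n^52 / 5^n → 0.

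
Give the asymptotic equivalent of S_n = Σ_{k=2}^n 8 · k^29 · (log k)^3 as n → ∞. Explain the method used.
S_n ~ 4 · n^30 · (log n)^3 / 15

By integral comparison, S_n = ∫_1^n 8 · x^29 · (log x)^3 dx + O(n^29 · (log n)^3). For the integral, the leading term of ∫_1^n x^29 (log x)^3 dx is n^30/30 · (log n)^3 (by repeated integration by parts; each step lowers the log-exponent and produces a relatively O(1/log n) correction). Hence S_n ~ 4 · n^30 · (log n)^3 / 15.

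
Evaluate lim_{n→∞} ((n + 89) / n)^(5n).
lim = e^445

Rewrite as (1 + 89/n)^(5n). By the standard limit (1 + x/n)^n → e^x, we have (1 + 89/n)^n → e^89, and raising to the 5th power gives e^445.
More precisely, ln[(1 + 89/n)^(5n)] = 5n · ln(1 + 89/n) = 5n · (89/n + O(1/n^2)) = 445 + O(1/n) → 445.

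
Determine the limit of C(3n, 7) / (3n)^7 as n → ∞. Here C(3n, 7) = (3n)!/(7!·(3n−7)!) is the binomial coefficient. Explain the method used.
lim = 1/7! = 1/5040

With N = 3n → ∞: C(N, 7) / N^7 = [N(N−1)…(N−6)] / (7! · N^7) = (1/7!) · 1 · (1 − 1/(3n)) · … · (1 − 6/(3n)). Each factor → 1 as N → ∞, so the limit is 1/7! = 1/5040.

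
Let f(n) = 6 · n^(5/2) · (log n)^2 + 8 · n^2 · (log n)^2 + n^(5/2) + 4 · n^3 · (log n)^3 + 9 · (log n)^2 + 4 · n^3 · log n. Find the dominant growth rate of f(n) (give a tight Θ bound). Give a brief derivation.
f(n) ∈ Θ(n^3 · (log n)^3)

Compare the terms by growth order. For large n, n^a · (log n)^b dominates n^a' · (log n)^b' iff a > a', or (a = a' and b > b'). Ranking the 6 terms shows the dominant one is 4 · n^3 · (log n)^3. Hence f(n) ∈ Θ(n^3 · (log n)^3).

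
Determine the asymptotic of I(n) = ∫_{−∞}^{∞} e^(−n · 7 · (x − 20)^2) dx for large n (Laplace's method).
I(n) = sqrt(π/(7n))

Here φ(x) = 7 · (x − 20)^2 has its unique minimum at x* = 20 with φ(x*) = 0 and φ''(x*) = 14. Laplace's method gives
  I(n) ~ e^(−n φ(x*)) · sqrt(2π / (n · φ''(x*))) = sqrt(2π / (14n)) = sqrt(π/(7n)).
This is exact: substituting u = (x − 20)·sqrt(7n) gives I(n) = (1/sqrt(7n)) ∫_{−∞}^{∞} e^(−u^2) du = sqrt(π/(7n)).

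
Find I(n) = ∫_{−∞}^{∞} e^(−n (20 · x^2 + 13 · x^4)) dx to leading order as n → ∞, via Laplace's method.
I(n) ~ sqrt(π/(20n))

φ(x) = 20 · x^2 + 13 · x^4 has its unique global minimum at x* = 0 (since φ'(x) = 40x + 52x^3 = 0 only at x = 0 for real x with both coefficients positive, and φ → ∞ as |x| → ∞). At x* = 0, φ(0) = 0 and φ''(0) = 40. Laplace's method then gives
  I(n) ~ sqrt(2π / (n · φ''(0))) · e^(−n φ(0)) = sqrt(2π / (40n)) = sqrt(π/(20n)).
The 13 · x^4 term contributes only at subleading order (an O(1/n) relative correction).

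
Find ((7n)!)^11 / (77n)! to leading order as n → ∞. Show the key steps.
((7n)!)^11/(77n)! ~ ((2π·7n)^(10/2) / sqrt(11)) · 11^(−11·7n)  →  0

Write N = 7n. Stirling: N! ~ sqrt(2π N)(N/e)^N and (11N)! ~ sqrt(2π·11N)·(11N/e)^(11N).
  (N!)^11/(11N)! ~ (2π N)^(11/2) (N/e)^(11N) / [sqrt(2π·11N) (11N/e)^(11N)]
     = (2π N)^(11/2) / sqrt(2π·11N) · (N/(11N))^(11N)
     = (2π N)^((11−1)/2) / sqrt(11) · 11^(−11N).
Since 11^11 > 1, the factor 11^(−11N) decays exponentially, so the ratio → 0. Substituting N = 7n gives the stated form.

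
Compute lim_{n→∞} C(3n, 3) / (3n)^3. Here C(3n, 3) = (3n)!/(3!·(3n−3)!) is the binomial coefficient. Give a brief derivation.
lim = 1/3! = 1/6

With N = 3n → ∞: C(N, 3) / N^3 = [N(N−1)…(N−2)] / (3! · N^3) = (1/3!) · 1 · (1 − 1/(3n)) · (1 − 2/(3n)). Each factor → 1 as N → ∞, so the limit is 1/3! = 1/6.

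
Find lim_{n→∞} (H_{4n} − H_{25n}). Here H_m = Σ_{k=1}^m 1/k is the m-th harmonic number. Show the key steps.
lim = ln(4/25)

Euler-Maclaurin gives H_m = ln m + γ + 1/(2m) + O(1/m^2). The γ and O(1/m) terms cancel in the difference:
  H_{4n} − H_{25n} = ln(4n) − ln(25n) + O(1/n) = ln(4/25) + O(1/n).
Hence the limit is ln(4/25).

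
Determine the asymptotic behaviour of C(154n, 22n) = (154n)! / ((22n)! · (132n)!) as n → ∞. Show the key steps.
C(154n, 22n) ~ (823543/46656)^(22n) · sqrt(7/(12π·22n))

Write N = 22n. Apply Stirling to each factorial:
  (7N)! ~ sqrt(2π·7N) · (7N/e)^(7N),
  N! ~ sqrt(2π N) · (N/e)^N,
  (6N)! ~ sqrt(2π·6N) · (6N/e)^(6N).
The exponential factors combine to (7N)^(7N) / (N^N · (6N)^(6N)) = 7^(7N)/6^(6N) = (7^7/6^6)^N = (823543/46656)^N.
The square-root prefactors combine to sqrt(2π·7N) / (sqrt(2π N)·sqrt(2π·6N)) = sqrt(7 / (2π·6·N)) = sqrt(7/(12π·22n)).
Substituting N = 22n: C(154n, 22n) ~ (823543/46656)^(22n) · sqrt(7/(12π·22n)).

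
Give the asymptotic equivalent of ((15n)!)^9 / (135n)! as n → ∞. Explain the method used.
((15n)!)^9/(135n)! ~ ((2π·15n)^(8/2) / 3) · 9^(−9·15n)  →  0

Write N = 15n. Stirling: N! ~ sqrt(2π N)(N/e)^N and (9N)! ~ sqrt(2π·9N)·(9N/e)^(9N).
  (N!)^9/(9N)! ~ (2π N)^(9/2) (N/e)^(9N) / [sqrt(2π·9N) (9N/e)^(9N)]
     = (2π N)^(9/2) / sqrt(2π·9N) · (N/(9N))^(9N)
     = (2π N)^((9−1)/2) / 3 · 9^(−9N).
Since 9^9 > 1, the factor 9^(−9N) decays exponentially, so the ratio → 0. Substituting N = 15n gives the stated form.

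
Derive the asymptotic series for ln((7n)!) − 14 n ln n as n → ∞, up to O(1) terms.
ln((7n)!) − 14 n ln n = −7 n ln n + 7(ln 7 − 1) n + (1/2) ln(2π·7n) + O(1/n)

Stirling: ln((7n)!) = 7n ln(7n) − 7n + (1/2) ln(2π·7n) + O(1/n).
Expand 7n ln(7n) = 7n (ln n + ln 7) = 7n ln n + 7n ln 7.
Subtract 14n ln n: leading term is (7 − 14) n ln n = −7 n ln n. The next term is 7n ln 7 − 7n = 7(ln 7 − 1) n. Then the (1/2) ln(2π·7n) correction.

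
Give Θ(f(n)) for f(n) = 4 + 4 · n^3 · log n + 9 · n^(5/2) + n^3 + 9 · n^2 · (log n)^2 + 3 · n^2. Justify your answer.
f(n) ∈ Θ(n^3 · log n)

Compare the terms by growth order. For large n, n^a · (log n)^b dominates n^a' · (log n)^b' iff a > a', or (a = a' and b > b'). Ranking the 6 terms shows the dominant one is 4 · n^3 · log n. Hence f(n) ∈ Θ(n^3 · log n).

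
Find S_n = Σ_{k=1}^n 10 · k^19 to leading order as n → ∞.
S_n ~ n^20 / 2

By integral comparison (Euler-Maclaurin), Σ_{k=1}^n 10 · k^19 = 10 · ∫_0^n x^19 dx + O(n^19) = 10 · n^20/20 = n^20 / 2 + O(n^19). (Equivalently, Faulhaber's formula gives the same leading term.)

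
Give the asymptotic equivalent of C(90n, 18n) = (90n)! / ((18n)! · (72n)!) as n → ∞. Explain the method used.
C(90n, 18n) ~ (3125/256)^(18n) · sqrt(5/(8π·18n))

Write N = 18n. Apply Stirling to each factorial:
  (5N)! ~ sqrt(2π·5N) · (5N/e)^(5N),
  N! ~ sqrt(2π N) · (N/e)^N,
  (4N)! ~ sqrt(2π·4N) · (4N/e)^(4N).
The exponential factors combine to (5N)^(5N) / (N^N · (4N)^(4N)) = 5^(5N)/4^(4N) = (5^5/4^4)^N = (3125/256)^N.
The square-root prefactors combine to sqrt(2π·5N) / (sqrt(2π N)·sqrt(2π·4N)) = sqrt(5 / (2π·4·N)) = sqrt(5/(8π·18n)).
Substituting N = 18n: C(90n, 18n) ~ (3125/256)^(18n) · sqrt(5/(8π·18n)).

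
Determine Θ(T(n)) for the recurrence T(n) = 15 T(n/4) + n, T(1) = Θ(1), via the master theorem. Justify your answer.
T(n) = Θ(n^(log_4 15))

Master theorem: compare f(n) = n to n^(log_4 15) where log_4 15 ≈ 1.953. Since 1 < log_4 15, we have f(n) = O(n^(log_4 15 − ε)) for some ε > 0 — Case 1. Hence T(n) = Θ(n^(log_4 15)).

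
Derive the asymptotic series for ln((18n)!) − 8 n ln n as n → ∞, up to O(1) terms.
ln((18n)!) − 8 n ln n = 10 n ln n + 18(ln 18 − 1) n + (1/2) ln(2π·18n) + O(1/n)

Stirling: ln((18n)!) = 18n ln(18n) − 18n + (1/2) ln(2π·18n) + O(1/n).
Expand 18n ln(18n) = 18n (ln n + ln 18) = 18n ln n + 18n ln 18.
Subtract 8n ln n: leading term is (18 − 8) n ln n = 10 n ln n. The next term is 18n ln 18 − 18n = 18(ln 18 − 1) n. Then the (1/2) ln(2π·18n) correction.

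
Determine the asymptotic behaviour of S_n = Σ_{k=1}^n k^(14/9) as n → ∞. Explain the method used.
S_n ~ (9/23) · n^(23/9)

Integral comparison: Σ_{k=1}^n k^(14/9) = ∫_0^n x^(14/9) dx + O(n^(14/9)). The integral is n^(1 + 14/9) / (1 + 14/9) = n^((14+9)/9) / ((14+9)/9) = (9/23) · n^(23/9).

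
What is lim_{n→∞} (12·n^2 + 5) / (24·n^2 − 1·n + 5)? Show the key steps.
lim = 12/24 = 1/2

For large n the leading n^2 terms dominate both numerator and denominator. Dividing top and bottom by n^2, every other term tends to 0, leaving 12/24 = 1/2.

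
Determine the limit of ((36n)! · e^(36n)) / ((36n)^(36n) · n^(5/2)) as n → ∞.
lim = 0

Stirling: (36n)! ~ sqrt(2π·36n) · (36n/e)^(36n). Hence
  (36n)! · e^(36n) / (36n)^(36n) ~ sqrt(2π·36n).
Dividing by n^(5/2): sqrt(2π·36n) / n^(5/2) = sqrt(2π·36) · n^((1−5)/2), so the expression behaves like sqrt(2π·36) · n^((1−5)/2) → 0.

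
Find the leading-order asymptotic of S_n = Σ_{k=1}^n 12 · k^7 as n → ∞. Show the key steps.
S_n ~ 3 · n^8 / 2

By integral comparison (Euler-Maclaurin), Σ_{k=1}^n 12 · k^7 = 12 · ∫_0^n x^7 dx + O(n^7) = 12 · n^8/8 = 3 · n^8 / 2 + O(n^7). (Equivalently, Faulhaber's formula gives the same leading term.)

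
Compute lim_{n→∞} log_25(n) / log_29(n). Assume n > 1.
lim = ln(29) / ln(25) = log_25(29)

Change of base: log_25(n) = ln n / ln 25 and log_29(n) = ln n / ln 29. The ratio is (ln n / ln 25) · (ln 29 / ln n) = ln 29 / ln 25, a constant independent of n. So the limit is ln 29 / ln 25 = log_25(29).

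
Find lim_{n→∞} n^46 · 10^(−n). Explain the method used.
lim = 0

Exponentials with base > 1 dominate every fixed polynomial: for any fixed c, n^c / 10^n → 0 as n → ∞ (e.g. by the ratio test, or by writing 10^n = e^(n ln 10) and noting e^(n ln 10) / n^c → ∞). Hence n^46 · 10^(−n) = n^46 / 10^n → 0.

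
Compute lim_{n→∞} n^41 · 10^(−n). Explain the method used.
lim = 0

Exponentials with base > 1 dominate every fixed polynomial: for any fixed c, n^c / 10^n → 0 as n → ∞ (e.g. by the ratio test, or by writing 10^n = e^(n ln 10) and noting e^(n ln 10) / n^c → ∞). Hence n^41 · 10^(−n) = n^41 / 10^n → 0.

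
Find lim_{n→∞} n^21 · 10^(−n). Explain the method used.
lim = 0

Exponentials with base > 1 dominate every fixed polynomial: for any fixed c, n^c / 10^n → 0 as n → ∞ (e.g. by the ratio test, or by writing 10^n = e^(n ln 10) and noting e^(n ln 10) / n^c → ∞). Hence n^21 · 10^(−n) = n^21 / 10^n → 0.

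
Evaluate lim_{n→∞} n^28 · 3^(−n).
lim = 0

Exponentials with base > 1 dominate every fixed polynomial: for any fixed c, n^c / 3^n → 0 as n → ∞ (e.g. by the ratio test, or by writing 3^n = e^(n ln 3) and noting e^(n ln 3) / n^c → ∞). Hence n^28 · 3^(−n) = n^28 / 3^n → 0.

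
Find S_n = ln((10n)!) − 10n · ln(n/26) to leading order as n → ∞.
S_n ~ 10n · (ln 260 − 1) + O(ln n)

Stirling: ln((10n)!) = 10n ln(10n) − 10n + O(ln n).
  S_n = 10n ln(10n) − 10n − 10n ln(n/26) + O(ln n)
      = 10n ln(10n) − 10n ln n + 10n ln 26 − 10n + O(ln n)
      = 10n ln 10 + 10n ln 26 − 10n + O(ln n)
      = 10n (ln 260 − 1) + O(ln n).
Numerically ln(260) − 1 ≈ 4.5607.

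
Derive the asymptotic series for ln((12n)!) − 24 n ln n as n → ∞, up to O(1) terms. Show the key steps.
ln((12n)!) − 24 n ln n = −12 n ln n + 12(ln 12 − 1) n + (1/2) ln(2π·12n) + O(1/n)

Stirling: ln((12n)!) = 12n ln(12n) − 12n + (1/2) ln(2π·12n) + O(1/n).
Expand 12n ln(12n) = 12n (ln n + ln 12) = 12n ln n + 12n ln 12.
Subtract 24n ln n: leading term is (12 − 24) n ln n = −12 n ln n. The next term is 12n ln 12 − 12n = 12(ln 12 − 1) n. Then the (1/2) ln(2π·12n) correction.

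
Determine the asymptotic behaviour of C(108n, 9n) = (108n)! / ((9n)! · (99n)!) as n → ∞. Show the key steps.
C(108n, 9n) ~ (8916100448256/285311670611)^(9n) · sqrt(6/(11π·9n))

Write N = 9n. Apply Stirling to each factorial:
  (12N)! ~ sqrt(2π·12N) · (12N/e)^(12N),
  N! ~ sqrt(2π N) · (N/e)^N,
  (11N)! ~ sqrt(2π·11N) · (11N/e)^(11N).
The exponential factors combine to (12N)^(12N) / (N^N · (11N)^(11N)) = 12^(12N)/11^(11N) = (12^12/11^11)^N = (8916100448256/285311670611)^N.
The square-root prefactors combine to sqrt(2π·12N) / (sqrt(2π N)·sqrt(2π·11N)) = sqrt(12 / (2π·11·N)) = sqrt(6/(11π·9n)).
Substituting N = 9n: C(108n, 9n) ~ (8916100448256/285311670611)^(9n) · sqrt(6/(11π·9n)).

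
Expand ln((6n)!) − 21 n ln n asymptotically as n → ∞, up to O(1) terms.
ln((6n)!) − 21 n ln n = −15 n ln n + 6(ln 6 − 1) n + (1/2) ln(2π·6n) + O(1/n)

Stirling: ln((6n)!) = 6n ln(6n) − 6n + (1/2) ln(2π·6n) + O(1/n).
Expand 6n ln(6n) = 6n (ln n + ln 6) = 6n ln n + 6n ln 6.
Subtract 21n ln n: leading term is (6 − 21) n ln n = −15 n ln n. The next term is 6n ln 6 − 6n = 6(ln 6 − 1) n. Then the (1/2) ln(2π·6n) correction.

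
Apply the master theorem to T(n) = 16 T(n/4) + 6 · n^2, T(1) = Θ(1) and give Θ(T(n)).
T(n) = Θ(n^2 log n)

log_4 16 = 2, and f(n) = 6 · n^2 = Θ(n^(log_4 16)). This is Case 2 of the master theorem: T(n) = Θ(f(n) · log n) = Θ(n^2 log n).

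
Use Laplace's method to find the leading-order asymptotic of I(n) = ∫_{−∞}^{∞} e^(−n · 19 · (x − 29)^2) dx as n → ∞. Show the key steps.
I(n) = sqrt(π/(19n))

Here φ(x) = 19 · (x − 29)^2 has its unique minimum at x* = 29 with φ(x*) = 0 and φ''(x*) = 38. Laplace's method gives
  I(n) ~ e^(−n φ(x*)) · sqrt(2π / (n · φ''(x*))) = sqrt(2π / (38n)) = sqrt(π/(19n)).
This is exact: substituting u = (x − 29)·sqrt(19n) gives I(n) = (1/sqrt(19n)) ∫_{−∞}^{∞} e^(−u^2) du = sqrt(π/(19n)).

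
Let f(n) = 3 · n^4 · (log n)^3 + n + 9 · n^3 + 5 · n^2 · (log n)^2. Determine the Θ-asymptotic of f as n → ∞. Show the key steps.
f(n) ∈ Θ(n^4 · (log n)^3)

Compare the terms by growth order. For large n, n^a · (log n)^b dominates n^a' · (log n)^b' iff a > a', or (a = a' and b > b'). Ranking the 4 terms shows the dominant one is 3 · n^4 · (log n)^3. Hence f(n) ∈ Θ(n^4 · (log n)^3).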